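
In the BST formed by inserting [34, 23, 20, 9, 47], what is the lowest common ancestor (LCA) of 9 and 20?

Tree insertion order: [34, 23, 20, 9, 47]
Tree (level-order array): [34, 23, 47, 20, None, None, None, 9]
In a BST, the LCA of p=9, q=20 is the first node v on the
root-to-leaf path with p <= v <= q (go left if both < v, right if both > v).
Walk from root:
  at 34: both 9 and 20 < 34, go left
  at 23: both 9 and 20 < 23, go left
  at 20: 9 <= 20 <= 20, this is the LCA
LCA = 20


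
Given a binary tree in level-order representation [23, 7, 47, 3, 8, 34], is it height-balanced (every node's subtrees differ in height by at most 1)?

Tree (level-order array): [23, 7, 47, 3, 8, 34]
Definition: a tree is height-balanced if, at every node, |h(left) - h(right)| <= 1 (empty subtree has height -1).
Bottom-up per-node check:
  node 3: h_left=-1, h_right=-1, diff=0 [OK], height=0
  node 8: h_left=-1, h_right=-1, diff=0 [OK], height=0
  node 7: h_left=0, h_right=0, diff=0 [OK], height=1
  node 34: h_left=-1, h_right=-1, diff=0 [OK], height=0
  node 47: h_left=0, h_right=-1, diff=1 [OK], height=1
  node 23: h_left=1, h_right=1, diff=0 [OK], height=2
All nodes satisfy the balance condition.
Result: Balanced


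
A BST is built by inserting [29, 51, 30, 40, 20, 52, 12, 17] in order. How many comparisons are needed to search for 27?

Search path for 27: 29 -> 20
Found: False
Comparisons: 2


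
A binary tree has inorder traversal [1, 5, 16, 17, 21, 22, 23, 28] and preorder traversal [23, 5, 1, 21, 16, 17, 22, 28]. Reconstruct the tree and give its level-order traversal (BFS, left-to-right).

Inorder:  [1, 5, 16, 17, 21, 22, 23, 28]
Preorder: [23, 5, 1, 21, 16, 17, 22, 28]
Algorithm: preorder visits root first, so consume preorder in order;
for each root, split the current inorder slice at that value into
left-subtree inorder and right-subtree inorder, then recurse.
Recursive splits:
  root=23; inorder splits into left=[1, 5, 16, 17, 21, 22], right=[28]
  root=5; inorder splits into left=[1], right=[16, 17, 21, 22]
  root=1; inorder splits into left=[], right=[]
  root=21; inorder splits into left=[16, 17], right=[22]
  root=16; inorder splits into left=[], right=[17]
  root=17; inorder splits into left=[], right=[]
  root=22; inorder splits into left=[], right=[]
  root=28; inorder splits into left=[], right=[]
Reconstructed level-order: [23, 5, 28, 1, 21, 16, 22, 17]


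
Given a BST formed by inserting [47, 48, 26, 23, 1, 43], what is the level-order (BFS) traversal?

Tree insertion order: [47, 48, 26, 23, 1, 43]
Tree (level-order array): [47, 26, 48, 23, 43, None, None, 1]
BFS from the root, enqueuing left then right child of each popped node:
  queue [47] -> pop 47, enqueue [26, 48], visited so far: [47]
  queue [26, 48] -> pop 26, enqueue [23, 43], visited so far: [47, 26]
  queue [48, 23, 43] -> pop 48, enqueue [none], visited so far: [47, 26, 48]
  queue [23, 43] -> pop 23, enqueue [1], visited so far: [47, 26, 48, 23]
  queue [43, 1] -> pop 43, enqueue [none], visited so far: [47, 26, 48, 23, 43]
  queue [1] -> pop 1, enqueue [none], visited so far: [47, 26, 48, 23, 43, 1]
Result: [47, 26, 48, 23, 43, 1]


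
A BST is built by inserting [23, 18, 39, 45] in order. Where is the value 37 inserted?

Starting tree (level order): [23, 18, 39, None, None, None, 45]
Insertion path: 23 -> 39
Result: insert 37 as left child of 39
Final tree (level order): [23, 18, 39, None, None, 37, 45]


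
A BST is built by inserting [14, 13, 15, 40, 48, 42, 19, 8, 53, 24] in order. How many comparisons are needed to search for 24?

Search path for 24: 14 -> 15 -> 40 -> 19 -> 24
Found: True
Comparisons: 5


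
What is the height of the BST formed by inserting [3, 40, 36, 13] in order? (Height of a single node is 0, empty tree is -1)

Insertion order: [3, 40, 36, 13]
Tree (level-order array): [3, None, 40, 36, None, 13]
Compute height bottom-up (empty subtree = -1):
  height(13) = 1 + max(-1, -1) = 0
  height(36) = 1 + max(0, -1) = 1
  height(40) = 1 + max(1, -1) = 2
  height(3) = 1 + max(-1, 2) = 3
Height = 3


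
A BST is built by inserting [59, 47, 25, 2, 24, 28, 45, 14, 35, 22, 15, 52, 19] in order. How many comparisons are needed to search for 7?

Search path for 7: 59 -> 47 -> 25 -> 2 -> 24 -> 14
Found: False
Comparisons: 6


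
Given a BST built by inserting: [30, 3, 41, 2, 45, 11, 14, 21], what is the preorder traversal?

Tree insertion order: [30, 3, 41, 2, 45, 11, 14, 21]
Tree (level-order array): [30, 3, 41, 2, 11, None, 45, None, None, None, 14, None, None, None, 21]
Preorder traversal: [30, 3, 2, 11, 14, 21, 41, 45]


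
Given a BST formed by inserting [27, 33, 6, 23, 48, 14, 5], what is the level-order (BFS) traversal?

Tree insertion order: [27, 33, 6, 23, 48, 14, 5]
Tree (level-order array): [27, 6, 33, 5, 23, None, 48, None, None, 14]
BFS from the root, enqueuing left then right child of each popped node:
  queue [27] -> pop 27, enqueue [6, 33], visited so far: [27]
  queue [6, 33] -> pop 6, enqueue [5, 23], visited so far: [27, 6]
  queue [33, 5, 23] -> pop 33, enqueue [48], visited so far: [27, 6, 33]
  queue [5, 23, 48] -> pop 5, enqueue [none], visited so far: [27, 6, 33, 5]
  queue [23, 48] -> pop 23, enqueue [14], visited so far: [27, 6, 33, 5, 23]
  queue [48, 14] -> pop 48, enqueue [none], visited so far: [27, 6, 33, 5, 23, 48]
  queue [14] -> pop 14, enqueue [none], visited so far: [27, 6, 33, 5, 23, 48, 14]
Result: [27, 6, 33, 5, 23, 48, 14]


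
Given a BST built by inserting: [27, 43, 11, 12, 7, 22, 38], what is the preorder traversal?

Tree insertion order: [27, 43, 11, 12, 7, 22, 38]
Tree (level-order array): [27, 11, 43, 7, 12, 38, None, None, None, None, 22]
Preorder traversal: [27, 11, 7, 12, 22, 43, 38]


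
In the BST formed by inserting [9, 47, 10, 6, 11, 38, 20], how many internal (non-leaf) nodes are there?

Tree built from: [9, 47, 10, 6, 11, 38, 20]
Tree (level-order array): [9, 6, 47, None, None, 10, None, None, 11, None, 38, 20]
Rule: An internal node has at least one child.
Per-node child counts:
  node 9: 2 child(ren)
  node 6: 0 child(ren)
  node 47: 1 child(ren)
  node 10: 1 child(ren)
  node 11: 1 child(ren)
  node 38: 1 child(ren)
  node 20: 0 child(ren)
Matching nodes: [9, 47, 10, 11, 38]
Count of internal (non-leaf) nodes: 5


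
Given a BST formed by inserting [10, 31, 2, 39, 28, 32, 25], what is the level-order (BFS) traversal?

Tree insertion order: [10, 31, 2, 39, 28, 32, 25]
Tree (level-order array): [10, 2, 31, None, None, 28, 39, 25, None, 32]
BFS from the root, enqueuing left then right child of each popped node:
  queue [10] -> pop 10, enqueue [2, 31], visited so far: [10]
  queue [2, 31] -> pop 2, enqueue [none], visited so far: [10, 2]
  queue [31] -> pop 31, enqueue [28, 39], visited so far: [10, 2, 31]
  queue [28, 39] -> pop 28, enqueue [25], visited so far: [10, 2, 31, 28]
  queue [39, 25] -> pop 39, enqueue [32], visited so far: [10, 2, 31, 28, 39]
  queue [25, 32] -> pop 25, enqueue [none], visited so far: [10, 2, 31, 28, 39, 25]
  queue [32] -> pop 32, enqueue [none], visited so far: [10, 2, 31, 28, 39, 25, 32]
Result: [10, 2, 31, 28, 39, 25, 32]


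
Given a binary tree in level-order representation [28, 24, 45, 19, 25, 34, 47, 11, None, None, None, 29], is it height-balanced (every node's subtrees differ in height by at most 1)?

Tree (level-order array): [28, 24, 45, 19, 25, 34, 47, 11, None, None, None, 29]
Definition: a tree is height-balanced if, at every node, |h(left) - h(right)| <= 1 (empty subtree has height -1).
Bottom-up per-node check:
  node 11: h_left=-1, h_right=-1, diff=0 [OK], height=0
  node 19: h_left=0, h_right=-1, diff=1 [OK], height=1
  node 25: h_left=-1, h_right=-1, diff=0 [OK], height=0
  node 24: h_left=1, h_right=0, diff=1 [OK], height=2
  node 29: h_left=-1, h_right=-1, diff=0 [OK], height=0
  node 34: h_left=0, h_right=-1, diff=1 [OK], height=1
  node 47: h_left=-1, h_right=-1, diff=0 [OK], height=0
  node 45: h_left=1, h_right=0, diff=1 [OK], height=2
  node 28: h_left=2, h_right=2, diff=0 [OK], height=3
All nodes satisfy the balance condition.
Result: Balanced


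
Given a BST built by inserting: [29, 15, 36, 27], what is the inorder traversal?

Tree insertion order: [29, 15, 36, 27]
Tree (level-order array): [29, 15, 36, None, 27]
Inorder traversal: [15, 27, 29, 36]


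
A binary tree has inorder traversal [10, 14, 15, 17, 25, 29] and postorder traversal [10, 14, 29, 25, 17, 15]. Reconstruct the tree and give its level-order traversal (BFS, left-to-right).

Inorder:   [10, 14, 15, 17, 25, 29]
Postorder: [10, 14, 29, 25, 17, 15]
Algorithm: postorder visits root last, so walk postorder right-to-left;
each value is the root of the current inorder slice — split it at that
value, recurse on the right subtree first, then the left.
Recursive splits:
  root=15; inorder splits into left=[10, 14], right=[17, 25, 29]
  root=17; inorder splits into left=[], right=[25, 29]
  root=25; inorder splits into left=[], right=[29]
  root=29; inorder splits into left=[], right=[]
  root=14; inorder splits into left=[10], right=[]
  root=10; inorder splits into left=[], right=[]
Reconstructed level-order: [15, 14, 17, 10, 25, 29]


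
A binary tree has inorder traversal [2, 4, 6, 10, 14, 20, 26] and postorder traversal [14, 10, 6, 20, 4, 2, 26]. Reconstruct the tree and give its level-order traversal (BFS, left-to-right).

Inorder:   [2, 4, 6, 10, 14, 20, 26]
Postorder: [14, 10, 6, 20, 4, 2, 26]
Algorithm: postorder visits root last, so walk postorder right-to-left;
each value is the root of the current inorder slice — split it at that
value, recurse on the right subtree first, then the left.
Recursive splits:
  root=26; inorder splits into left=[2, 4, 6, 10, 14, 20], right=[]
  root=2; inorder splits into left=[], right=[4, 6, 10, 14, 20]
  root=4; inorder splits into left=[], right=[6, 10, 14, 20]
  root=20; inorder splits into left=[6, 10, 14], right=[]
  root=6; inorder splits into left=[], right=[10, 14]
  root=10; inorder splits into left=[], right=[14]
  root=14; inorder splits into left=[], right=[]
Reconstructed level-order: [26, 2, 4, 20, 6, 10, 14]


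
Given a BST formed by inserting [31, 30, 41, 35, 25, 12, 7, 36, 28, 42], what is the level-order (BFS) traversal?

Tree insertion order: [31, 30, 41, 35, 25, 12, 7, 36, 28, 42]
Tree (level-order array): [31, 30, 41, 25, None, 35, 42, 12, 28, None, 36, None, None, 7]
BFS from the root, enqueuing left then right child of each popped node:
  queue [31] -> pop 31, enqueue [30, 41], visited so far: [31]
  queue [30, 41] -> pop 30, enqueue [25], visited so far: [31, 30]
  queue [41, 25] -> pop 41, enqueue [35, 42], visited so far: [31, 30, 41]
  queue [25, 35, 42] -> pop 25, enqueue [12, 28], visited so far: [31, 30, 41, 25]
  queue [35, 42, 12, 28] -> pop 35, enqueue [36], visited so far: [31, 30, 41, 25, 35]
  queue [42, 12, 28, 36] -> pop 42, enqueue [none], visited so far: [31, 30, 41, 25, 35, 42]
  queue [12, 28, 36] -> pop 12, enqueue [7], visited so far: [31, 30, 41, 25, 35, 42, 12]
  queue [28, 36, 7] -> pop 28, enqueue [none], visited so far: [31, 30, 41, 25, 35, 42, 12, 28]
  queue [36, 7] -> pop 36, enqueue [none], visited so far: [31, 30, 41, 25, 35, 42, 12, 28, 36]
  queue [7] -> pop 7, enqueue [none], visited so far: [31, 30, 41, 25, 35, 42, 12, 28, 36, 7]
Result: [31, 30, 41, 25, 35, 42, 12, 28, 36, 7]


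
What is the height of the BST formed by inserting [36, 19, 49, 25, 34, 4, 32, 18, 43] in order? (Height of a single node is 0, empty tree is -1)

Insertion order: [36, 19, 49, 25, 34, 4, 32, 18, 43]
Tree (level-order array): [36, 19, 49, 4, 25, 43, None, None, 18, None, 34, None, None, None, None, 32]
Compute height bottom-up (empty subtree = -1):
  height(18) = 1 + max(-1, -1) = 0
  height(4) = 1 + max(-1, 0) = 1
  height(32) = 1 + max(-1, -1) = 0
  height(34) = 1 + max(0, -1) = 1
  height(25) = 1 + max(-1, 1) = 2
  height(19) = 1 + max(1, 2) = 3
  height(43) = 1 + max(-1, -1) = 0
  height(49) = 1 + max(0, -1) = 1
  height(36) = 1 + max(3, 1) = 4
Height = 4


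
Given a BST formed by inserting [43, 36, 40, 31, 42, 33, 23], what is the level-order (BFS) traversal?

Tree insertion order: [43, 36, 40, 31, 42, 33, 23]
Tree (level-order array): [43, 36, None, 31, 40, 23, 33, None, 42]
BFS from the root, enqueuing left then right child of each popped node:
  queue [43] -> pop 43, enqueue [36], visited so far: [43]
  queue [36] -> pop 36, enqueue [31, 40], visited so far: [43, 36]
  queue [31, 40] -> pop 31, enqueue [23, 33], visited so far: [43, 36, 31]
  queue [40, 23, 33] -> pop 40, enqueue [42], visited so far: [43, 36, 31, 40]
  queue [23, 33, 42] -> pop 23, enqueue [none], visited so far: [43, 36, 31, 40, 23]
  queue [33, 42] -> pop 33, enqueue [none], visited so far: [43, 36, 31, 40, 23, 33]
  queue [42] -> pop 42, enqueue [none], visited so far: [43, 36, 31, 40, 23, 33, 42]
Result: [43, 36, 31, 40, 23, 33, 42]


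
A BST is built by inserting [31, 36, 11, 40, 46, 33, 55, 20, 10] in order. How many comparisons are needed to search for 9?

Search path for 9: 31 -> 11 -> 10
Found: False
Comparisons: 3


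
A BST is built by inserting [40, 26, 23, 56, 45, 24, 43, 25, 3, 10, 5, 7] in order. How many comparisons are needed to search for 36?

Search path for 36: 40 -> 26
Found: False
Comparisons: 2


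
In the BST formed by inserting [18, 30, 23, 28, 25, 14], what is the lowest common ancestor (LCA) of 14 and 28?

Tree insertion order: [18, 30, 23, 28, 25, 14]
Tree (level-order array): [18, 14, 30, None, None, 23, None, None, 28, 25]
In a BST, the LCA of p=14, q=28 is the first node v on the
root-to-leaf path with p <= v <= q (go left if both < v, right if both > v).
Walk from root:
  at 18: 14 <= 18 <= 28, this is the LCA
LCA = 18


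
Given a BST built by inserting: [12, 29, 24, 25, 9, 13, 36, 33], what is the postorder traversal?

Tree insertion order: [12, 29, 24, 25, 9, 13, 36, 33]
Tree (level-order array): [12, 9, 29, None, None, 24, 36, 13, 25, 33]
Postorder traversal: [9, 13, 25, 24, 33, 36, 29, 12]


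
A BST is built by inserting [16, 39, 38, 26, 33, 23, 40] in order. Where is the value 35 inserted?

Starting tree (level order): [16, None, 39, 38, 40, 26, None, None, None, 23, 33]
Insertion path: 16 -> 39 -> 38 -> 26 -> 33
Result: insert 35 as right child of 33
Final tree (level order): [16, None, 39, 38, 40, 26, None, None, None, 23, 33, None, None, None, 35]


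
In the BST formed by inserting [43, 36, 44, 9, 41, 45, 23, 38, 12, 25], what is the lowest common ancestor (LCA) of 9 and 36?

Tree insertion order: [43, 36, 44, 9, 41, 45, 23, 38, 12, 25]
Tree (level-order array): [43, 36, 44, 9, 41, None, 45, None, 23, 38, None, None, None, 12, 25]
In a BST, the LCA of p=9, q=36 is the first node v on the
root-to-leaf path with p <= v <= q (go left if both < v, right if both > v).
Walk from root:
  at 43: both 9 and 36 < 43, go left
  at 36: 9 <= 36 <= 36, this is the LCA
LCA = 36


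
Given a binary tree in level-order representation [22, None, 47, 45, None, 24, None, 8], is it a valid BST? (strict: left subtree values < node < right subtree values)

Level-order array: [22, None, 47, 45, None, 24, None, 8]
Validate using subtree bounds (lo, hi): at each node, require lo < value < hi,
then recurse left with hi=value and right with lo=value.
Preorder trace (stopping at first violation):
  at node 22 with bounds (-inf, +inf): OK
  at node 47 with bounds (22, +inf): OK
  at node 45 with bounds (22, 47): OK
  at node 24 with bounds (22, 45): OK
  at node 8 with bounds (22, 24): VIOLATION
Node 8 violates its bound: not (22 < 8 < 24).
Result: Not a valid BST


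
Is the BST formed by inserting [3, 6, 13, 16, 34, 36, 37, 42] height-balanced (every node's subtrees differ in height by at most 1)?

Tree (level-order array): [3, None, 6, None, 13, None, 16, None, 34, None, 36, None, 37, None, 42]
Definition: a tree is height-balanced if, at every node, |h(left) - h(right)| <= 1 (empty subtree has height -1).
Bottom-up per-node check:
  node 42: h_left=-1, h_right=-1, diff=0 [OK], height=0
  node 37: h_left=-1, h_right=0, diff=1 [OK], height=1
  node 36: h_left=-1, h_right=1, diff=2 [FAIL (|-1-1|=2 > 1)], height=2
  node 34: h_left=-1, h_right=2, diff=3 [FAIL (|-1-2|=3 > 1)], height=3
  node 16: h_left=-1, h_right=3, diff=4 [FAIL (|-1-3|=4 > 1)], height=4
  node 13: h_left=-1, h_right=4, diff=5 [FAIL (|-1-4|=5 > 1)], height=5
  node 6: h_left=-1, h_right=5, diff=6 [FAIL (|-1-5|=6 > 1)], height=6
  node 3: h_left=-1, h_right=6, diff=7 [FAIL (|-1-6|=7 > 1)], height=7
Node 36 violates the condition: |-1 - 1| = 2 > 1.
Result: Not balanced


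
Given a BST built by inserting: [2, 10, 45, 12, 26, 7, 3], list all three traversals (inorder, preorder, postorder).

Tree insertion order: [2, 10, 45, 12, 26, 7, 3]
Tree (level-order array): [2, None, 10, 7, 45, 3, None, 12, None, None, None, None, 26]
Inorder (L, root, R): [2, 3, 7, 10, 12, 26, 45]
Preorder (root, L, R): [2, 10, 7, 3, 45, 12, 26]
Postorder (L, R, root): [3, 7, 26, 12, 45, 10, 2]


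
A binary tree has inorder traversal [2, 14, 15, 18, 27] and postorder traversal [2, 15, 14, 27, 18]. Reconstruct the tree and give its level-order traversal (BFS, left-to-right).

Inorder:   [2, 14, 15, 18, 27]
Postorder: [2, 15, 14, 27, 18]
Algorithm: postorder visits root last, so walk postorder right-to-left;
each value is the root of the current inorder slice — split it at that
value, recurse on the right subtree first, then the left.
Recursive splits:
  root=18; inorder splits into left=[2, 14, 15], right=[27]
  root=27; inorder splits into left=[], right=[]
  root=14; inorder splits into left=[2], right=[15]
  root=15; inorder splits into left=[], right=[]
  root=2; inorder splits into left=[], right=[]
Reconstructed level-order: [18, 14, 27, 2, 15]


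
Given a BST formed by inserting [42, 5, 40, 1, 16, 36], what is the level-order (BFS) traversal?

Tree insertion order: [42, 5, 40, 1, 16, 36]
Tree (level-order array): [42, 5, None, 1, 40, None, None, 16, None, None, 36]
BFS from the root, enqueuing left then right child of each popped node:
  queue [42] -> pop 42, enqueue [5], visited so far: [42]
  queue [5] -> pop 5, enqueue [1, 40], visited so far: [42, 5]
  queue [1, 40] -> pop 1, enqueue [none], visited so far: [42, 5, 1]
  queue [40] -> pop 40, enqueue [16], visited so far: [42, 5, 1, 40]
  queue [16] -> pop 16, enqueue [36], visited so far: [42, 5, 1, 40, 16]
  queue [36] -> pop 36, enqueue [none], visited so far: [42, 5, 1, 40, 16, 36]
Result: [42, 5, 1, 40, 16, 36]


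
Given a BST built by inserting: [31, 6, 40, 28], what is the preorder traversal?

Tree insertion order: [31, 6, 40, 28]
Tree (level-order array): [31, 6, 40, None, 28]
Preorder traversal: [31, 6, 28, 40]


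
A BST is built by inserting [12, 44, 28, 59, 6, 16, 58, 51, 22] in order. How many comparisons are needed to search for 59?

Search path for 59: 12 -> 44 -> 59
Found: True
Comparisons: 3


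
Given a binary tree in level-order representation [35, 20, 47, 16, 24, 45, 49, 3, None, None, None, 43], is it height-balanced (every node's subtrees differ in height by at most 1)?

Tree (level-order array): [35, 20, 47, 16, 24, 45, 49, 3, None, None, None, 43]
Definition: a tree is height-balanced if, at every node, |h(left) - h(right)| <= 1 (empty subtree has height -1).
Bottom-up per-node check:
  node 3: h_left=-1, h_right=-1, diff=0 [OK], height=0
  node 16: h_left=0, h_right=-1, diff=1 [OK], height=1
  node 24: h_left=-1, h_right=-1, diff=0 [OK], height=0
  node 20: h_left=1, h_right=0, diff=1 [OK], height=2
  node 43: h_left=-1, h_right=-1, diff=0 [OK], height=0
  node 45: h_left=0, h_right=-1, diff=1 [OK], height=1
  node 49: h_left=-1, h_right=-1, diff=0 [OK], height=0
  node 47: h_left=1, h_right=0, diff=1 [OK], height=2
  node 35: h_left=2, h_right=2, diff=0 [OK], height=3
All nodes satisfy the balance condition.
Result: Balanced


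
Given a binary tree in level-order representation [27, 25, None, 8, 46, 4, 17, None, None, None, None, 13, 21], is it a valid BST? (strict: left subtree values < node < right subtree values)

Level-order array: [27, 25, None, 8, 46, 4, 17, None, None, None, None, 13, 21]
Validate using subtree bounds (lo, hi): at each node, require lo < value < hi,
then recurse left with hi=value and right with lo=value.
Preorder trace (stopping at first violation):
  at node 27 with bounds (-inf, +inf): OK
  at node 25 with bounds (-inf, 27): OK
  at node 8 with bounds (-inf, 25): OK
  at node 4 with bounds (-inf, 8): OK
  at node 17 with bounds (8, 25): OK
  at node 13 with bounds (8, 17): OK
  at node 21 with bounds (17, 25): OK
  at node 46 with bounds (25, 27): VIOLATION
Node 46 violates its bound: not (25 < 46 < 27).
Result: Not a valid BST


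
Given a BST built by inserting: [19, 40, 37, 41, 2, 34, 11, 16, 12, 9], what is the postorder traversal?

Tree insertion order: [19, 40, 37, 41, 2, 34, 11, 16, 12, 9]
Tree (level-order array): [19, 2, 40, None, 11, 37, 41, 9, 16, 34, None, None, None, None, None, 12]
Postorder traversal: [9, 12, 16, 11, 2, 34, 37, 41, 40, 19]


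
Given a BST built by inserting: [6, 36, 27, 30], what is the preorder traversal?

Tree insertion order: [6, 36, 27, 30]
Tree (level-order array): [6, None, 36, 27, None, None, 30]
Preorder traversal: [6, 36, 27, 30]


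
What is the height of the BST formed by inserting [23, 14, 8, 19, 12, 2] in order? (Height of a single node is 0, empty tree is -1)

Insertion order: [23, 14, 8, 19, 12, 2]
Tree (level-order array): [23, 14, None, 8, 19, 2, 12]
Compute height bottom-up (empty subtree = -1):
  height(2) = 1 + max(-1, -1) = 0
  height(12) = 1 + max(-1, -1) = 0
  height(8) = 1 + max(0, 0) = 1
  height(19) = 1 + max(-1, -1) = 0
  height(14) = 1 + max(1, 0) = 2
  height(23) = 1 + max(2, -1) = 3
Height = 3


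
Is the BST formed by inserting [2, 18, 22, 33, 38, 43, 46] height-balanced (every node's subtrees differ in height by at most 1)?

Tree (level-order array): [2, None, 18, None, 22, None, 33, None, 38, None, 43, None, 46]
Definition: a tree is height-balanced if, at every node, |h(left) - h(right)| <= 1 (empty subtree has height -1).
Bottom-up per-node check:
  node 46: h_left=-1, h_right=-1, diff=0 [OK], height=0
  node 43: h_left=-1, h_right=0, diff=1 [OK], height=1
  node 38: h_left=-1, h_right=1, diff=2 [FAIL (|-1-1|=2 > 1)], height=2
  node 33: h_left=-1, h_right=2, diff=3 [FAIL (|-1-2|=3 > 1)], height=3
  node 22: h_left=-1, h_right=3, diff=4 [FAIL (|-1-3|=4 > 1)], height=4
  node 18: h_left=-1, h_right=4, diff=5 [FAIL (|-1-4|=5 > 1)], height=5
  node 2: h_left=-1, h_right=5, diff=6 [FAIL (|-1-5|=6 > 1)], height=6
Node 38 violates the condition: |-1 - 1| = 2 > 1.
Result: Not balanced


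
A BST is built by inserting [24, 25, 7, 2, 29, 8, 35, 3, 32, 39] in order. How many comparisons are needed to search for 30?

Search path for 30: 24 -> 25 -> 29 -> 35 -> 32
Found: False
Comparisons: 5


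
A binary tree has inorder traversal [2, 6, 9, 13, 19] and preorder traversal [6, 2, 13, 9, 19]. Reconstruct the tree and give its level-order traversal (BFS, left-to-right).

Inorder:  [2, 6, 9, 13, 19]
Preorder: [6, 2, 13, 9, 19]
Algorithm: preorder visits root first, so consume preorder in order;
for each root, split the current inorder slice at that value into
left-subtree inorder and right-subtree inorder, then recurse.
Recursive splits:
  root=6; inorder splits into left=[2], right=[9, 13, 19]
  root=2; inorder splits into left=[], right=[]
  root=13; inorder splits into left=[9], right=[19]
  root=9; inorder splits into left=[], right=[]
  root=19; inorder splits into left=[], right=[]
Reconstructed level-order: [6, 2, 13, 9, 19]


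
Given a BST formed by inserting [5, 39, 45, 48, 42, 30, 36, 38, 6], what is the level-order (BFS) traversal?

Tree insertion order: [5, 39, 45, 48, 42, 30, 36, 38, 6]
Tree (level-order array): [5, None, 39, 30, 45, 6, 36, 42, 48, None, None, None, 38]
BFS from the root, enqueuing left then right child of each popped node:
  queue [5] -> pop 5, enqueue [39], visited so far: [5]
  queue [39] -> pop 39, enqueue [30, 45], visited so far: [5, 39]
  queue [30, 45] -> pop 30, enqueue [6, 36], visited so far: [5, 39, 30]
  queue [45, 6, 36] -> pop 45, enqueue [42, 48], visited so far: [5, 39, 30, 45]
  queue [6, 36, 42, 48] -> pop 6, enqueue [none], visited so far: [5, 39, 30, 45, 6]
  queue [36, 42, 48] -> pop 36, enqueue [38], visited so far: [5, 39, 30, 45, 6, 36]
  queue [42, 48, 38] -> pop 42, enqueue [none], visited so far: [5, 39, 30, 45, 6, 36, 42]
  queue [48, 38] -> pop 48, enqueue [none], visited so far: [5, 39, 30, 45, 6, 36, 42, 48]
  queue [38] -> pop 38, enqueue [none], visited so far: [5, 39, 30, 45, 6, 36, 42, 48, 38]
Result: [5, 39, 30, 45, 6, 36, 42, 48, 38]


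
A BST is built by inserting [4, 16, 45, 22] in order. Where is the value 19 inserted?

Starting tree (level order): [4, None, 16, None, 45, 22]
Insertion path: 4 -> 16 -> 45 -> 22
Result: insert 19 as left child of 22
Final tree (level order): [4, None, 16, None, 45, 22, None, 19]


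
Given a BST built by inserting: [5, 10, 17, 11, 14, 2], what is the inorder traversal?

Tree insertion order: [5, 10, 17, 11, 14, 2]
Tree (level-order array): [5, 2, 10, None, None, None, 17, 11, None, None, 14]
Inorder traversal: [2, 5, 10, 11, 14, 17]


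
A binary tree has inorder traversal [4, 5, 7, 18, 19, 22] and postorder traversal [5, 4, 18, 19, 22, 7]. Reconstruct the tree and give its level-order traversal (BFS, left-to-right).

Inorder:   [4, 5, 7, 18, 19, 22]
Postorder: [5, 4, 18, 19, 22, 7]
Algorithm: postorder visits root last, so walk postorder right-to-left;
each value is the root of the current inorder slice — split it at that
value, recurse on the right subtree first, then the left.
Recursive splits:
  root=7; inorder splits into left=[4, 5], right=[18, 19, 22]
  root=22; inorder splits into left=[18, 19], right=[]
  root=19; inorder splits into left=[18], right=[]
  root=18; inorder splits into left=[], right=[]
  root=4; inorder splits into left=[], right=[5]
  root=5; inorder splits into left=[], right=[]
Reconstructed level-order: [7, 4, 22, 5, 19, 18]


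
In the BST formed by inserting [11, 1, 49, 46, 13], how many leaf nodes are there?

Tree built from: [11, 1, 49, 46, 13]
Tree (level-order array): [11, 1, 49, None, None, 46, None, 13]
Rule: A leaf has 0 children.
Per-node child counts:
  node 11: 2 child(ren)
  node 1: 0 child(ren)
  node 49: 1 child(ren)
  node 46: 1 child(ren)
  node 13: 0 child(ren)
Matching nodes: [1, 13]
Count of leaf nodes: 2


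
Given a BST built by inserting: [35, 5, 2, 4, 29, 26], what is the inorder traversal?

Tree insertion order: [35, 5, 2, 4, 29, 26]
Tree (level-order array): [35, 5, None, 2, 29, None, 4, 26]
Inorder traversal: [2, 4, 5, 26, 29, 35]


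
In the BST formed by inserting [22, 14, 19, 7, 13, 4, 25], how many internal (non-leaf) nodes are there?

Tree built from: [22, 14, 19, 7, 13, 4, 25]
Tree (level-order array): [22, 14, 25, 7, 19, None, None, 4, 13]
Rule: An internal node has at least one child.
Per-node child counts:
  node 22: 2 child(ren)
  node 14: 2 child(ren)
  node 7: 2 child(ren)
  node 4: 0 child(ren)
  node 13: 0 child(ren)
  node 19: 0 child(ren)
  node 25: 0 child(ren)
Matching nodes: [22, 14, 7]
Count of internal (non-leaf) nodes: 3


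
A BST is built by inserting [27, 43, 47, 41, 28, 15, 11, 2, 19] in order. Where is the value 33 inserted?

Starting tree (level order): [27, 15, 43, 11, 19, 41, 47, 2, None, None, None, 28]
Insertion path: 27 -> 43 -> 41 -> 28
Result: insert 33 as right child of 28
Final tree (level order): [27, 15, 43, 11, 19, 41, 47, 2, None, None, None, 28, None, None, None, None, None, None, 33]


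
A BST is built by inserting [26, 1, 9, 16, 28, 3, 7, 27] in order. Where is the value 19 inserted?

Starting tree (level order): [26, 1, 28, None, 9, 27, None, 3, 16, None, None, None, 7]
Insertion path: 26 -> 1 -> 9 -> 16
Result: insert 19 as right child of 16
Final tree (level order): [26, 1, 28, None, 9, 27, None, 3, 16, None, None, None, 7, None, 19]


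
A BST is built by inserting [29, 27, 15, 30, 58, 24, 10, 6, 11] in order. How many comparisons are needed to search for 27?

Search path for 27: 29 -> 27
Found: True
Comparisons: 2


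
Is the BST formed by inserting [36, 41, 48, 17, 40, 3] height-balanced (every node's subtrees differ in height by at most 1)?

Tree (level-order array): [36, 17, 41, 3, None, 40, 48]
Definition: a tree is height-balanced if, at every node, |h(left) - h(right)| <= 1 (empty subtree has height -1).
Bottom-up per-node check:
  node 3: h_left=-1, h_right=-1, diff=0 [OK], height=0
  node 17: h_left=0, h_right=-1, diff=1 [OK], height=1
  node 40: h_left=-1, h_right=-1, diff=0 [OK], height=0
  node 48: h_left=-1, h_right=-1, diff=0 [OK], height=0
  node 41: h_left=0, h_right=0, diff=0 [OK], height=1
  node 36: h_left=1, h_right=1, diff=0 [OK], height=2
All nodes satisfy the balance condition.
Result: Balanced


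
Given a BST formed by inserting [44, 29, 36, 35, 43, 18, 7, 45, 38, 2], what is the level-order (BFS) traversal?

Tree insertion order: [44, 29, 36, 35, 43, 18, 7, 45, 38, 2]
Tree (level-order array): [44, 29, 45, 18, 36, None, None, 7, None, 35, 43, 2, None, None, None, 38]
BFS from the root, enqueuing left then right child of each popped node:
  queue [44] -> pop 44, enqueue [29, 45], visited so far: [44]
  queue [29, 45] -> pop 29, enqueue [18, 36], visited so far: [44, 29]
  queue [45, 18, 36] -> pop 45, enqueue [none], visited so far: [44, 29, 45]
  queue [18, 36] -> pop 18, enqueue [7], visited so far: [44, 29, 45, 18]
  queue [36, 7] -> pop 36, enqueue [35, 43], visited so far: [44, 29, 45, 18, 36]
  queue [7, 35, 43] -> pop 7, enqueue [2], visited so far: [44, 29, 45, 18, 36, 7]
  queue [35, 43, 2] -> pop 35, enqueue [none], visited so far: [44, 29, 45, 18, 36, 7, 35]
  queue [43, 2] -> pop 43, enqueue [38], visited so far: [44, 29, 45, 18, 36, 7, 35, 43]
  queue [2, 38] -> pop 2, enqueue [none], visited so far: [44, 29, 45, 18, 36, 7, 35, 43, 2]
  queue [38] -> pop 38, enqueue [none], visited so far: [44, 29, 45, 18, 36, 7, 35, 43, 2, 38]
Result: [44, 29, 45, 18, 36, 7, 35, 43, 2, 38]


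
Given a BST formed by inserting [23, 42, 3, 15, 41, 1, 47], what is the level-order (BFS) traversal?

Tree insertion order: [23, 42, 3, 15, 41, 1, 47]
Tree (level-order array): [23, 3, 42, 1, 15, 41, 47]
BFS from the root, enqueuing left then right child of each popped node:
  queue [23] -> pop 23, enqueue [3, 42], visited so far: [23]
  queue [3, 42] -> pop 3, enqueue [1, 15], visited so far: [23, 3]
  queue [42, 1, 15] -> pop 42, enqueue [41, 47], visited so far: [23, 3, 42]
  queue [1, 15, 41, 47] -> pop 1, enqueue [none], visited so far: [23, 3, 42, 1]
  queue [15, 41, 47] -> pop 15, enqueue [none], visited so far: [23, 3, 42, 1, 15]
  queue [41, 47] -> pop 41, enqueue [none], visited so far: [23, 3, 42, 1, 15, 41]
  queue [47] -> pop 47, enqueue [none], visited so far: [23, 3, 42, 1, 15, 41, 47]
Result: [23, 3, 42, 1, 15, 41, 47]


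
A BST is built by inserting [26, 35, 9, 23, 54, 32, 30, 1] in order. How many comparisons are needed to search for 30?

Search path for 30: 26 -> 35 -> 32 -> 30
Found: True
Comparisons: 4


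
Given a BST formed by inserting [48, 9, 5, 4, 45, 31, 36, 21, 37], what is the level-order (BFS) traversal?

Tree insertion order: [48, 9, 5, 4, 45, 31, 36, 21, 37]
Tree (level-order array): [48, 9, None, 5, 45, 4, None, 31, None, None, None, 21, 36, None, None, None, 37]
BFS from the root, enqueuing left then right child of each popped node:
  queue [48] -> pop 48, enqueue [9], visited so far: [48]
  queue [9] -> pop 9, enqueue [5, 45], visited so far: [48, 9]
  queue [5, 45] -> pop 5, enqueue [4], visited so far: [48, 9, 5]
  queue [45, 4] -> pop 45, enqueue [31], visited so far: [48, 9, 5, 45]
  queue [4, 31] -> pop 4, enqueue [none], visited so far: [48, 9, 5, 45, 4]
  queue [31] -> pop 31, enqueue [21, 36], visited so far: [48, 9, 5, 45, 4, 31]
  queue [21, 36] -> pop 21, enqueue [none], visited so far: [48, 9, 5, 45, 4, 31, 21]
  queue [36] -> pop 36, enqueue [37], visited so far: [48, 9, 5, 45, 4, 31, 21, 36]
  queue [37] -> pop 37, enqueue [none], visited so far: [48, 9, 5, 45, 4, 31, 21, 36, 37]
Result: [48, 9, 5, 45, 4, 31, 21, 36, 37]


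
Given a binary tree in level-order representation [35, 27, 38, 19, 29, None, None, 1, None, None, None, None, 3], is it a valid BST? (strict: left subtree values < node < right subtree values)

Level-order array: [35, 27, 38, 19, 29, None, None, 1, None, None, None, None, 3]
Validate using subtree bounds (lo, hi): at each node, require lo < value < hi,
then recurse left with hi=value and right with lo=value.
Preorder trace (stopping at first violation):
  at node 35 with bounds (-inf, +inf): OK
  at node 27 with bounds (-inf, 35): OK
  at node 19 with bounds (-inf, 27): OK
  at node 1 with bounds (-inf, 19): OK
  at node 3 with bounds (1, 19): OK
  at node 29 with bounds (27, 35): OK
  at node 38 with bounds (35, +inf): OK
No violation found at any node.
Result: Valid BST


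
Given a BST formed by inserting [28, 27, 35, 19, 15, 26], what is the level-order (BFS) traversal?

Tree insertion order: [28, 27, 35, 19, 15, 26]
Tree (level-order array): [28, 27, 35, 19, None, None, None, 15, 26]
BFS from the root, enqueuing left then right child of each popped node:
  queue [28] -> pop 28, enqueue [27, 35], visited so far: [28]
  queue [27, 35] -> pop 27, enqueue [19], visited so far: [28, 27]
  queue [35, 19] -> pop 35, enqueue [none], visited so far: [28, 27, 35]
  queue [19] -> pop 19, enqueue [15, 26], visited so far: [28, 27, 35, 19]
  queue [15, 26] -> pop 15, enqueue [none], visited so far: [28, 27, 35, 19, 15]
  queue [26] -> pop 26, enqueue [none], visited so far: [28, 27, 35, 19, 15, 26]
Result: [28, 27, 35, 19, 15, 26]


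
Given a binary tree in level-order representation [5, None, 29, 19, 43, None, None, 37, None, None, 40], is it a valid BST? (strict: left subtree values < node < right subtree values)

Level-order array: [5, None, 29, 19, 43, None, None, 37, None, None, 40]
Validate using subtree bounds (lo, hi): at each node, require lo < value < hi,
then recurse left with hi=value and right with lo=value.
Preorder trace (stopping at first violation):
  at node 5 with bounds (-inf, +inf): OK
  at node 29 with bounds (5, +inf): OK
  at node 19 with bounds (5, 29): OK
  at node 43 with bounds (29, +inf): OK
  at node 37 with bounds (29, 43): OK
  at node 40 with bounds (37, 43): OK
No violation found at any node.
Result: Valid BST


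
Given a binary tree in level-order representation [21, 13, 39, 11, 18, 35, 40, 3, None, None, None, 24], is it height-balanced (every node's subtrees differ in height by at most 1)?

Tree (level-order array): [21, 13, 39, 11, 18, 35, 40, 3, None, None, None, 24]
Definition: a tree is height-balanced if, at every node, |h(left) - h(right)| <= 1 (empty subtree has height -1).
Bottom-up per-node check:
  node 3: h_left=-1, h_right=-1, diff=0 [OK], height=0
  node 11: h_left=0, h_right=-1, diff=1 [OK], height=1
  node 18: h_left=-1, h_right=-1, diff=0 [OK], height=0
  node 13: h_left=1, h_right=0, diff=1 [OK], height=2
  node 24: h_left=-1, h_right=-1, diff=0 [OK], height=0
  node 35: h_left=0, h_right=-1, diff=1 [OK], height=1
  node 40: h_left=-1, h_right=-1, diff=0 [OK], height=0
  node 39: h_left=1, h_right=0, diff=1 [OK], height=2
  node 21: h_left=2, h_right=2, diff=0 [OK], height=3
All nodes satisfy the balance condition.
Result: Balanced


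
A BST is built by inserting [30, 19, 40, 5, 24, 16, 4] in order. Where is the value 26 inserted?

Starting tree (level order): [30, 19, 40, 5, 24, None, None, 4, 16]
Insertion path: 30 -> 19 -> 24
Result: insert 26 as right child of 24
Final tree (level order): [30, 19, 40, 5, 24, None, None, 4, 16, None, 26]


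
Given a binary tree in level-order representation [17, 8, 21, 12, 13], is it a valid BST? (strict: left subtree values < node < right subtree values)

Level-order array: [17, 8, 21, 12, 13]
Validate using subtree bounds (lo, hi): at each node, require lo < value < hi,
then recurse left with hi=value and right with lo=value.
Preorder trace (stopping at first violation):
  at node 17 with bounds (-inf, +inf): OK
  at node 8 with bounds (-inf, 17): OK
  at node 12 with bounds (-inf, 8): VIOLATION
Node 12 violates its bound: not (-inf < 12 < 8).
Result: Not a valid BST


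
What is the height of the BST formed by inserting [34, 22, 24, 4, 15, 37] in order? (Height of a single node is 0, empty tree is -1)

Insertion order: [34, 22, 24, 4, 15, 37]
Tree (level-order array): [34, 22, 37, 4, 24, None, None, None, 15]
Compute height bottom-up (empty subtree = -1):
  height(15) = 1 + max(-1, -1) = 0
  height(4) = 1 + max(-1, 0) = 1
  height(24) = 1 + max(-1, -1) = 0
  height(22) = 1 + max(1, 0) = 2
  height(37) = 1 + max(-1, -1) = 0
  height(34) = 1 + max(2, 0) = 3
Height = 3


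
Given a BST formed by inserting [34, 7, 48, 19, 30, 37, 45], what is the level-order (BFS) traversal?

Tree insertion order: [34, 7, 48, 19, 30, 37, 45]
Tree (level-order array): [34, 7, 48, None, 19, 37, None, None, 30, None, 45]
BFS from the root, enqueuing left then right child of each popped node:
  queue [34] -> pop 34, enqueue [7, 48], visited so far: [34]
  queue [7, 48] -> pop 7, enqueue [19], visited so far: [34, 7]
  queue [48, 19] -> pop 48, enqueue [37], visited so far: [34, 7, 48]
  queue [19, 37] -> pop 19, enqueue [30], visited so far: [34, 7, 48, 19]
  queue [37, 30] -> pop 37, enqueue [45], visited so far: [34, 7, 48, 19, 37]
  queue [30, 45] -> pop 30, enqueue [none], visited so far: [34, 7, 48, 19, 37, 30]
  queue [45] -> pop 45, enqueue [none], visited so far: [34, 7, 48, 19, 37, 30, 45]
Result: [34, 7, 48, 19, 37, 30, 45]


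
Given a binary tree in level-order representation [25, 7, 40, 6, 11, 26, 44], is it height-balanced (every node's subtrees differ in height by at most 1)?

Tree (level-order array): [25, 7, 40, 6, 11, 26, 44]
Definition: a tree is height-balanced if, at every node, |h(left) - h(right)| <= 1 (empty subtree has height -1).
Bottom-up per-node check:
  node 6: h_left=-1, h_right=-1, diff=0 [OK], height=0
  node 11: h_left=-1, h_right=-1, diff=0 [OK], height=0
  node 7: h_left=0, h_right=0, diff=0 [OK], height=1
  node 26: h_left=-1, h_right=-1, diff=0 [OK], height=0
  node 44: h_left=-1, h_right=-1, diff=0 [OK], height=0
  node 40: h_left=0, h_right=0, diff=0 [OK], height=1
  node 25: h_left=1, h_right=1, diff=0 [OK], height=2
All nodes satisfy the balance condition.
Result: Balanced


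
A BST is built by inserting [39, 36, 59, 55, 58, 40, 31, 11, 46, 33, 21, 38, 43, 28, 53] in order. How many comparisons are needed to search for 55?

Search path for 55: 39 -> 59 -> 55
Found: True
Comparisons: 3


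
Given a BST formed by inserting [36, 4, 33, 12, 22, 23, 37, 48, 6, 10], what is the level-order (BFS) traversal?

Tree insertion order: [36, 4, 33, 12, 22, 23, 37, 48, 6, 10]
Tree (level-order array): [36, 4, 37, None, 33, None, 48, 12, None, None, None, 6, 22, None, 10, None, 23]
BFS from the root, enqueuing left then right child of each popped node:
  queue [36] -> pop 36, enqueue [4, 37], visited so far: [36]
  queue [4, 37] -> pop 4, enqueue [33], visited so far: [36, 4]
  queue [37, 33] -> pop 37, enqueue [48], visited so far: [36, 4, 37]
  queue [33, 48] -> pop 33, enqueue [12], visited so far: [36, 4, 37, 33]
  queue [48, 12] -> pop 48, enqueue [none], visited so far: [36, 4, 37, 33, 48]
  queue [12] -> pop 12, enqueue [6, 22], visited so far: [36, 4, 37, 33, 48, 12]
  queue [6, 22] -> pop 6, enqueue [10], visited so far: [36, 4, 37, 33, 48, 12, 6]
  queue [22, 10] -> pop 22, enqueue [23], visited so far: [36, 4, 37, 33, 48, 12, 6, 22]
  queue [10, 23] -> pop 10, enqueue [none], visited so far: [36, 4, 37, 33, 48, 12, 6, 22, 10]
  queue [23] -> pop 23, enqueue [none], visited so far: [36, 4, 37, 33, 48, 12, 6, 22, 10, 23]
Result: [36, 4, 37, 33, 48, 12, 6, 22, 10, 23]


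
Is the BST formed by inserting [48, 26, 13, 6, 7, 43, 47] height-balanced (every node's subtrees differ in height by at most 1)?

Tree (level-order array): [48, 26, None, 13, 43, 6, None, None, 47, None, 7]
Definition: a tree is height-balanced if, at every node, |h(left) - h(right)| <= 1 (empty subtree has height -1).
Bottom-up per-node check:
  node 7: h_left=-1, h_right=-1, diff=0 [OK], height=0
  node 6: h_left=-1, h_right=0, diff=1 [OK], height=1
  node 13: h_left=1, h_right=-1, diff=2 [FAIL (|1--1|=2 > 1)], height=2
  node 47: h_left=-1, h_right=-1, diff=0 [OK], height=0
  node 43: h_left=-1, h_right=0, diff=1 [OK], height=1
  node 26: h_left=2, h_right=1, diff=1 [OK], height=3
  node 48: h_left=3, h_right=-1, diff=4 [FAIL (|3--1|=4 > 1)], height=4
Node 13 violates the condition: |1 - -1| = 2 > 1.
Result: Not balanced
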